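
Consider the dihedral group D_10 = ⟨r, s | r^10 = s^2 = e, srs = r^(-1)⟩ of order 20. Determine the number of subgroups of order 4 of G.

|G| = 20 and 4 | 20, so subgroups of order 4 are possible by Lagrange.
The subgroups of order 4 are: {e, r^5, r^2s, r^7s}; {e, r^5, r^3s, r^8s}; {e, r^5, r^4s, r^9s}; {e, r^5, s, r^5s}; … (5 in all).
So G has 5 subgroups of order 4.

5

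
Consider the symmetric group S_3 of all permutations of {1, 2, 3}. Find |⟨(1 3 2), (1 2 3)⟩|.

|⟨(1 3 2)⟩| = 3 and |⟨(1 2 3)⟩| = 3, so |H| is a multiple of lcm(3, 3) = 3 and divides |G| = 6.
Closing under the operation: H = {e, (1 2 3), (1 3 2)}, so |H| = 3.

3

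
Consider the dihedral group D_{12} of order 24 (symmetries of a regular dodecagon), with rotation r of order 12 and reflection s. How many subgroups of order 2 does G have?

13

|G| = 24 and 2 | 24, so subgroups of order 2 are possible by Lagrange.
The subgroups of order 2 are: {e, r^10s}; {e, r^11s}; {e, r^2s}; {e, r^3s}; … (13 in all).
So G has 13 subgroups of order 2.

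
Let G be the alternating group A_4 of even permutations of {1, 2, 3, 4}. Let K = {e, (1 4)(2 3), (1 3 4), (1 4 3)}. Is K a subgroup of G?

No

Closure fails: (1 4 3) ∘ (1 4)(2 3) = (1 3 2) ∉ K. So K is not a subgroup.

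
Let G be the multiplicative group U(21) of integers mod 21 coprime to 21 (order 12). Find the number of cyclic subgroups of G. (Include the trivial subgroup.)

8

A cyclic subgroup of order d is generated by each of its φ(d) elements of order d, so the cyclic subgroups of order d number (#elements of order d)/φ(d).
Cyclic subgroups by order — order 1: 1; order 2: 3; order 3: 1; order 6: 3.
Total: 8.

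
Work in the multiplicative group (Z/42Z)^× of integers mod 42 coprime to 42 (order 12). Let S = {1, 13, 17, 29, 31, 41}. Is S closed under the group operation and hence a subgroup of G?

No

17 ∈ S but its inverse 5 ∉ S, so S is not a subgroup.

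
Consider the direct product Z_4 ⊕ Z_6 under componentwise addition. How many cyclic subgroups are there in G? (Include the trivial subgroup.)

Each element a generates a cyclic subgroup ⟨a⟩; distinct elements may generate the same one (a cyclic group of order d has φ(d) generators).
Cyclic subgroups by order — order 1: 1; order 2: 3; order 3: 1; order 4: 2; order 6: 3; order 12: 2.
Total: 12.

12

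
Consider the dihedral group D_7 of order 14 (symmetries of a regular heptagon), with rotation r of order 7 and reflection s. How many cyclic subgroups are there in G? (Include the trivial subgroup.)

9

Each element a generates a cyclic subgroup ⟨a⟩; distinct elements may generate the same one (a cyclic group of order d has φ(d) generators).
Cyclic subgroups by order — order 1: 1; order 2: 7; order 7: 1.
Total: 9.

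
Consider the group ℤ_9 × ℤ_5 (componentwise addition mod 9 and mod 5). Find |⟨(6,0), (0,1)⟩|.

15

|⟨(6,0)⟩| = 3 and |⟨(0,1)⟩| = 5, so |H| is a multiple of lcm(3, 5) = 15 and divides |G| = 45.
Closing under the operation: H = {(0,0), (0,1), (0,2), (0,3), (0,4), (3,0), (3,1), (3,2), (3,3), (3,4), (6,0), (6,1), (6,2), (6,3), (6,4)}, so |H| = 15.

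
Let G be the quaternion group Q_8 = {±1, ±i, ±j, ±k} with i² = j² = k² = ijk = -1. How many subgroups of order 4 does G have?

3

|G| = 8 and 4 | 8, so subgroups of order 4 are possible by Lagrange.
The subgroups of order 4 are: {1, -1, i, -i}; {1, -1, j, -j}; {1, -1, k, -k}.
So G has 3 subgroups of order 4.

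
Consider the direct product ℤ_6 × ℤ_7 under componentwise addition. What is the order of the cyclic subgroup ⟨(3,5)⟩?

14

The order of (3,5) in Z_6 × Z_7 is lcm(ord(3) in Z_6, ord(5) in Z_7).
ord(3) = 2 and ord(5) = 7, so |⟨(3,5)⟩| = lcm(2, 7) = 14.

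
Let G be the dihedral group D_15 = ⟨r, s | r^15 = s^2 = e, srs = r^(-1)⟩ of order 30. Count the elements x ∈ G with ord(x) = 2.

Enumerating element orders in G gives 15 elements of order 2.

15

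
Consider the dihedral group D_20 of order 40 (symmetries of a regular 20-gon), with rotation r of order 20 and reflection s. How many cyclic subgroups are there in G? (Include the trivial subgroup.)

26

Each element a generates a cyclic subgroup ⟨a⟩; distinct elements may generate the same one (a cyclic group of order d has φ(d) generators).
Cyclic subgroups by order — order 1: 1; order 2: 21; order 4: 1; order 5: 1; order 10: 1; order 20: 1.
Total: 26.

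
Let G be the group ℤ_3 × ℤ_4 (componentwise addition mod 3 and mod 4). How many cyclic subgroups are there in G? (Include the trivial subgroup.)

6

Group the elements of G by the cyclic subgroup they generate; each cyclic subgroup of order d accounts for φ(d) elements.
Cyclic subgroups by order — order 1: 1; order 2: 1; order 3: 1; order 4: 1; order 6: 1; order 12: 1.
Total: 6.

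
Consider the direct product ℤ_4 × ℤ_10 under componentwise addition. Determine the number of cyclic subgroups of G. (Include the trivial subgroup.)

Group the elements of G by the cyclic subgroup they generate; each cyclic subgroup of order d accounts for φ(d) elements.
Cyclic subgroups by order — order 1: 1; order 2: 3; order 4: 2; order 5: 1; order 10: 3; order 20: 2.
Total: 12.

12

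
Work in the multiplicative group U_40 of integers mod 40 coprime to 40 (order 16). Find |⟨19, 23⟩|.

|⟨19⟩| = 2 and |⟨23⟩| = 4, so |H| is a multiple of lcm(2, 4) = 4 and divides |G| = 16.
Closing under the operation: H = {1, 7, 9, 11, 13, 19, 23, 37}, so |H| = 8.

8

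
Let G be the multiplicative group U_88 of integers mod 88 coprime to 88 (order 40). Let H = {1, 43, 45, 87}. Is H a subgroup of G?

|H| = 4 divides |G| = 40, consistent with Lagrange.
H contains the identity, every element's inverse is in H, and H is closed under ·: it is a subgroup.

Yes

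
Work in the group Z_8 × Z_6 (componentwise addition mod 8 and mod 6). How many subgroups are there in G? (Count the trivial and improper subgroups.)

22

|G| = 48, so by Lagrange every subgroup order divides 48. Divisors: 1, 2, 3, 4, 6, 8, 12, 16, 24, 48.
Subgroups by order — order 1: 1; order 2: 3; order 3: 1; order 4: 3; order 6: 3; order 8: 3; order 12: 3; order 16: 1; order 24: 3; order 48: 1.
Total: 1 + 3 + 1 + 3 + 3 + 3 + 3 + 1 + 3 + 1 = 22.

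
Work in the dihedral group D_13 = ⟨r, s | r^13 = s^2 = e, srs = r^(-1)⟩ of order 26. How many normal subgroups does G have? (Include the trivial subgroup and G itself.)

3

G has 16 subgroups. Checking conjugation-invariance by order — order 1: 1/1 normal; order 2: 0/13 normal; order 13: 1/1 normal; order 26: 1/1 normal.
Total normal subgroups: 3.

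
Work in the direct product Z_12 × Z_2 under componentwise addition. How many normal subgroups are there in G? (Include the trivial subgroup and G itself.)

G is abelian, so every subgroup is normal.
G has 16 subgroups in total, hence 16 normal subgroups.

16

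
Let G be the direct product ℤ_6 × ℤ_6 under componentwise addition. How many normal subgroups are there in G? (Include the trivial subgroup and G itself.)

30

G is abelian, so every subgroup is normal.
G has 30 subgroups in total, hence 30 normal subgroups.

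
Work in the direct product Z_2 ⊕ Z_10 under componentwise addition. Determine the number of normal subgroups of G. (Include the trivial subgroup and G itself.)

G is abelian, so every subgroup is normal.
G has 10 subgroups in total, hence 10 normal subgroups.

10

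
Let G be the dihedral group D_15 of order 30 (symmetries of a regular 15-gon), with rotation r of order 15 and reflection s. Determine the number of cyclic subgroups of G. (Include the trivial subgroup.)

19

A cyclic subgroup of order d is generated by each of its φ(d) elements of order d, so the cyclic subgroups of order d number (#elements of order d)/φ(d).
Cyclic subgroups by order — order 1: 1; order 2: 15; order 3: 1; order 5: 1; order 15: 1.
Total: 19.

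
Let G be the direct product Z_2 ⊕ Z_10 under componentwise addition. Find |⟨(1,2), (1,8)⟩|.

10

|⟨(1,2)⟩| = 10 and |⟨(1,8)⟩| = 10, so |H| is a multiple of lcm(10, 10) = 10 and divides |G| = 20.
Closing under the operation: H = {(0,0), (0,2), (0,4), (0,6), (0,8), (1,0), (1,2), (1,4), (1,6), (1,8)}, so |H| = 10.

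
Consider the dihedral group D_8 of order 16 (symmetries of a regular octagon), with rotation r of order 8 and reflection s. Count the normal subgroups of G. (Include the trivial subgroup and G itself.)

7

G has 19 subgroups. Checking conjugation-invariance by order — order 1: 1/1 normal; order 2: 1/9 normal; order 4: 1/5 normal; order 8: 3/3 normal; order 16: 1/1 normal.
Total normal subgroups: 7.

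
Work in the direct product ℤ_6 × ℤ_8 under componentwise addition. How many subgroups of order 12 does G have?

3

|G| = 48 and 12 | 48, so subgroups of order 12 are possible by Lagrange.
The subgroups of order 12 are: {(0,0), (0,2), (0,4), (0,6), (2,0), (2,2), (2,4), (2,6), (4,0), (4,2), (4,4), (4,6)}; {(0,0), (0,4), (1,0), (1,4), (2,0), (2,4), (3,0), (3,4), (4,0), (4,4), (5,0), (5,4)}; {(0,0), (0,4), (1,2), (1,6), (2,0), (2,4), (3,2), (3,6), (4,0), (4,4), (5,2), (5,6)}.
So G has 3 subgroups of order 12.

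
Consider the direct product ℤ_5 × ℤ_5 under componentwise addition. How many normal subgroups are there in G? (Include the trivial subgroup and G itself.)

G is abelian, so every subgroup is normal.
G has 8 subgroups in total, hence 8 normal subgroups.

8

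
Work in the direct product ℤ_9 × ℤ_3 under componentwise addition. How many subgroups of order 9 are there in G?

|G| = 27 and 9 | 27, so subgroups of order 9 are possible by Lagrange.
The subgroups of order 9 are: {(0,0), (0,1), (0,2), (3,0), (3,1), (3,2), (6,0), (6,1), (6,2)}; {(0,0), (1,0), (2,0), (3,0), (4,0), (5,0), (6,0), (7,0), (8,0)}; {(0,0), (1,1), (2,2), (3,0), (4,1), (5,2), (6,0), (7,1), (8,2)}; {(0,0), (1,2), (2,1), (3,0), (4,2), (5,1), (6,0), (7,2), (8,1)}.
So G has 4 subgroups of order 9.

4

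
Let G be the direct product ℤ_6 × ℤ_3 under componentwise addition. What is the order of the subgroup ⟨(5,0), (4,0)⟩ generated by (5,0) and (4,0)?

|⟨(5,0)⟩| = 6 and |⟨(4,0)⟩| = 3, so |H| is a multiple of lcm(6, 3) = 6 and divides |G| = 18.
Closing under the operation: H = {(0,0), (1,0), (2,0), (3,0), (4,0), (5,0)}, so |H| = 6.

6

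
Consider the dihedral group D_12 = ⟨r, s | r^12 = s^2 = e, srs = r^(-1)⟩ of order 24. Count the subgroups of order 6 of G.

|G| = 24 and 6 | 24, so subgroups of order 6 are possible by Lagrange.
The subgroups of order 6 are: {e, r^2, r^4, r^6, r^8, r^10}; {e, r^4, r^8, r^2s, r^6s, r^10s}; {e, r^4, r^8, r^3s, r^7s, r^11s}; {e, r^4, r^8, s, r^4s, r^8s}; … (5 in all).
So G has 5 subgroups of order 6.

5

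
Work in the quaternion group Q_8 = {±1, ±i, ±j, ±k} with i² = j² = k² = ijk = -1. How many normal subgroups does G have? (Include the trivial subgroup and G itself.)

G has 6 subgroups. Checking conjugation-invariance by order — order 1: 1/1 normal; order 2: 1/1 normal; order 4: 3/3 normal; order 8: 1/1 normal.
Total normal subgroups: 6.

6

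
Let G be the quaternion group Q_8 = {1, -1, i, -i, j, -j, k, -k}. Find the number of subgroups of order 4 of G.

3

|G| = 8 and 4 | 8, so subgroups of order 4 are possible by Lagrange.
The subgroups of order 4 are: {1, -1, i, -i}; {1, -1, j, -j}; {1, -1, k, -k}.
So G has 3 subgroups of order 4.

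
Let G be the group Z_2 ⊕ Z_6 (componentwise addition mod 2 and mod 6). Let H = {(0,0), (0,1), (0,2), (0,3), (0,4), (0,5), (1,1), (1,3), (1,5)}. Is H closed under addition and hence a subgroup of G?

|H| = 9 does not divide |G| = 12, so by Lagrange H is not a subgroup.

No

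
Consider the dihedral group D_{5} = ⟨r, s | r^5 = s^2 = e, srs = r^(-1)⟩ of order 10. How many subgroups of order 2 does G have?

5

|G| = 10 and 2 | 10, so subgroups of order 2 are possible by Lagrange.
The subgroups of order 2 are: {e, r^2s}; {e, r^3s}; {e, r^4s}; {e, rs}; … (5 in all).
So G has 5 subgroups of order 2.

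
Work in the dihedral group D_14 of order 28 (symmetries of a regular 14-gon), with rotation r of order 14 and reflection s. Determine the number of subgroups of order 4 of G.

|G| = 28 and 4 | 28, so subgroups of order 4 are possible by Lagrange.
The subgroups of order 4 are: {e, r^7, r^3s, r^10s}; {e, r^7, r^4s, r^11s}; {e, r^7, r^5s, r^12s}; {e, r^7, r^6s, r^13s}; … (7 in all).
So G has 7 subgroups of order 4.

7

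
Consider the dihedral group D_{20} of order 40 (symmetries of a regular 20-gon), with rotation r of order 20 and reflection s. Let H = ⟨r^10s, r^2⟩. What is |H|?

|⟨r^10s⟩| = 2 and |⟨r^2⟩| = 10, so |H| is a multiple of lcm(2, 10) = 10 and divides |G| = 40.
Closing under the operation: H = {e, r^2, r^4, r^6, r^8, r^10, r^12, r^14, r^16, r^18, s, r^2s, r^4s, r^6s, r^8s, r^10s, r^12s, r^14s, r^16s, r^18s}, so |H| = 20.

20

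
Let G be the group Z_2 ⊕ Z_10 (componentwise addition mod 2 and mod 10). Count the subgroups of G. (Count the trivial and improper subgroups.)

|G| = 20, so by Lagrange every subgroup order divides 20. Divisors: 1, 2, 4, 5, 10, 20.
Subgroups by order — order 1: 1; order 2: 3; order 4: 1; order 5: 1; order 10: 3; order 20: 1.
Total: 1 + 3 + 1 + 1 + 3 + 1 = 10.

10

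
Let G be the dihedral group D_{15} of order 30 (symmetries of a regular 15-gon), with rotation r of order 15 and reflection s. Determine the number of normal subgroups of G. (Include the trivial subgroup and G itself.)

G has 28 subgroups. Checking conjugation-invariance by order — order 1: 1/1 normal; order 2: 0/15 normal; order 3: 1/1 normal; order 5: 1/1 normal; order 6: 0/5 normal; order 10: 0/3 normal; order 15: 1/1 normal; order 30: 1/1 normal.
Total normal subgroups: 5.

5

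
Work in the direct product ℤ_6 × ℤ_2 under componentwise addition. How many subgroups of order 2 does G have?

3

|G| = 12 and 2 | 12, so subgroups of order 2 are possible by Lagrange.
The subgroups of order 2 are: {(0,0), (0,1)}; {(0,0), (3,0)}; {(0,0), (3,1)}.
So G has 3 subgroups of order 2.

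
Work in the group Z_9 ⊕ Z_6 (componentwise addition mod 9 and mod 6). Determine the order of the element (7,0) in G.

9

The order of (7,0) in Z_9 × Z_6 is lcm(ord(7) in Z_9, ord(0) in Z_6).
ord(7) = 9 and ord(0) = 1, so |⟨(7,0)⟩| = lcm(9, 1) = 9.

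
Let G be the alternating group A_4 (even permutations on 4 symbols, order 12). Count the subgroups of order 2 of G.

3

|G| = 12 and 2 | 12, so subgroups of order 2 are possible by Lagrange.
The subgroups of order 2 are: {e, (1 2)(3 4)}; {e, (1 3)(2 4)}; {e, (1 4)(2 3)}.
So G has 3 subgroups of order 2.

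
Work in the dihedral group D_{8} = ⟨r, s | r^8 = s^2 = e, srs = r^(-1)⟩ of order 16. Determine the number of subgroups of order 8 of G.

3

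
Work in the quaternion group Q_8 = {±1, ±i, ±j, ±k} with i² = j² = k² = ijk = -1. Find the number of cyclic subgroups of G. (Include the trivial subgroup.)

5

Group the elements of G by the cyclic subgroup they generate; each cyclic subgroup of order d accounts for φ(d) elements.
Cyclic subgroups by order — order 1: 1; order 2: 1; order 4: 3.
Total: 5.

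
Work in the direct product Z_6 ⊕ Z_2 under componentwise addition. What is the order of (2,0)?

3

The order of (2,0) in Z_6 × Z_2 is lcm(ord(2) in Z_6, ord(0) in Z_2).
ord(2) = 3 and ord(0) = 1, so |⟨(2,0)⟩| = lcm(3, 1) = 3.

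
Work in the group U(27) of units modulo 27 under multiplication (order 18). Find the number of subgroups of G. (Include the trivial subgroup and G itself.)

|G| = 18, so by Lagrange every subgroup order divides 18. Divisors: 1, 2, 3, 6, 9, 18.
Subgroups by order — order 1: 1; order 2: 1; order 3: 1; order 6: 1; order 9: 1; order 18: 1.
Total: 1 + 1 + 1 + 1 + 1 + 1 = 6.

6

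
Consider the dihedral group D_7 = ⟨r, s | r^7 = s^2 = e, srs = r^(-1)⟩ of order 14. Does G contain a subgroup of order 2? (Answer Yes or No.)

Yes

2 | 14. A subgroup of order 2 is {e, r^2s}.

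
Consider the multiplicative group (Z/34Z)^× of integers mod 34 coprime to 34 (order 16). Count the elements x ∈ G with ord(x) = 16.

The elements of order 16 are: 3, 5, 7, 11, 23, 27, 29, 31.
That's 8.

8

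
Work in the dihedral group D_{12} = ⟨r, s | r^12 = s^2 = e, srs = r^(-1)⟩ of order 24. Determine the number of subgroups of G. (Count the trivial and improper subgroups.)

|G| = 24, so by Lagrange every subgroup order divides 24. Divisors: 1, 2, 3, 4, 6, 8, 12, 24.
Subgroups by order — order 1: 1; order 2: 13; order 3: 1; order 4: 7; order 6: 5; order 8: 3; order 12: 3; order 24: 1.
Total: 1 + 13 + 1 + 7 + 5 + 3 + 3 + 1 = 34.

34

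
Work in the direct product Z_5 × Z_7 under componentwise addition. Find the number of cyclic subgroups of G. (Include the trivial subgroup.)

4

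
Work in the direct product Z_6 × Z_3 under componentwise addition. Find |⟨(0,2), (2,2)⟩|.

9

|⟨(0,2)⟩| = 3 and |⟨(2,2)⟩| = 3, so |H| is a multiple of lcm(3, 3) = 3 and divides |G| = 18.
Closing under the operation: H = {(0,0), (0,1), (0,2), (2,0), (2,1), (2,2), (4,0), (4,1), (4,2)}, so |H| = 9.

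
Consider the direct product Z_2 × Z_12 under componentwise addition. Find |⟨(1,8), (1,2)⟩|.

|⟨(1,8)⟩| = 6 and |⟨(1,2)⟩| = 6, so |H| is a multiple of lcm(6, 6) = 6 and divides |G| = 24.
Closing under the operation: H = {(0,0), (0,2), (0,4), (0,6), (0,8), (0,10), (1,0), (1,2), (1,4), (1,6), (1,8), (1,10)}, so |H| = 12.

12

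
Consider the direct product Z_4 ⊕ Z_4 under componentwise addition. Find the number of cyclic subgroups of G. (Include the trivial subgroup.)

Group the elements of G by the cyclic subgroup they generate; each cyclic subgroup of order d accounts for φ(d) elements.
Cyclic subgroups by order — order 1: 1; order 2: 3; order 4: 6.
Total: 10.

10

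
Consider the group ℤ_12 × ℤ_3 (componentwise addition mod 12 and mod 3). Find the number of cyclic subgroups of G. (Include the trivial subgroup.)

15

Group the elements of G by the cyclic subgroup they generate; each cyclic subgroup of order d accounts for φ(d) elements.
Cyclic subgroups by order — order 1: 1; order 2: 1; order 3: 4; order 4: 1; order 6: 4; order 12: 4.
Total: 15.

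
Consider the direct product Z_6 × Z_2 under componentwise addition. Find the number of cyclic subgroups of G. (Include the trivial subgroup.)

Each element a generates a cyclic subgroup ⟨a⟩; distinct elements may generate the same one (a cyclic group of order d has φ(d) generators).
Cyclic subgroups by order — order 1: 1; order 2: 3; order 3: 1; order 6: 3.
Total: 8.

8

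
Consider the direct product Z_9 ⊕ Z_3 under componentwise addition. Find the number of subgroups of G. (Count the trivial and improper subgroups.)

|G| = 27, so by Lagrange every subgroup order divides 27. Divisors: 1, 3, 9, 27.
Subgroups by order — order 1: 1; order 3: 4; order 9: 4; order 27: 1.
Total: 1 + 4 + 4 + 1 = 10.

10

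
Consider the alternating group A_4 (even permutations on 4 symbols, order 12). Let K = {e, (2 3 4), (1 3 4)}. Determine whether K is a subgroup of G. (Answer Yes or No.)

No

(1 3 4) ∈ K but its inverse (1 4 3) ∉ K, so K is not a subgroup.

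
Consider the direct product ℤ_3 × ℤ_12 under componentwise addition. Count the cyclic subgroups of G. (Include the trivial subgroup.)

Group the elements of G by the cyclic subgroup they generate; each cyclic subgroup of order d accounts for φ(d) elements.
Cyclic subgroups by order — order 1: 1; order 2: 1; order 3: 4; order 4: 1; order 6: 4; order 12: 4.
Total: 15.

15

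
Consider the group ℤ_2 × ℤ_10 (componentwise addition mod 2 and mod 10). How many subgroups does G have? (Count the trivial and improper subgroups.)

10

|G| = 20, so by Lagrange every subgroup order divides 20. Divisors: 1, 2, 4, 5, 10, 20.
Subgroups by order — order 1: 1; order 2: 3; order 4: 1; order 5: 1; order 10: 3; order 20: 1.
Total: 1 + 3 + 1 + 1 + 3 + 1 = 10.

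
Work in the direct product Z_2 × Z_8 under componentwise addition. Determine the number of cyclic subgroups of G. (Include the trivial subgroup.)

8

A cyclic subgroup of order d is generated by each of its φ(d) elements of order d, so the cyclic subgroups of order d number (#elements of order d)/φ(d).
Cyclic subgroups by order — order 1: 1; order 2: 3; order 4: 2; order 8: 2.
Total: 8.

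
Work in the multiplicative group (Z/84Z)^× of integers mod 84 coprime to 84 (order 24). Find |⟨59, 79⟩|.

12

|⟨59⟩| = 6 and |⟨79⟩| = 6, so |H| is a multiple of lcm(6, 6) = 6 and divides |G| = 24.
Closing under the operation: H = {1, 5, 17, 25, 37, 41, 43, 47, 59, 67, 79, 83}, so |H| = 12.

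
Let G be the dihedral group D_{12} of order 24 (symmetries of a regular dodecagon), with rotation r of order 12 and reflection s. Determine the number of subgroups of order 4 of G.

|G| = 24 and 4 | 24, so subgroups of order 4 are possible by Lagrange.
The subgroups of order 4 are: {e, r^6, r^4s, r^10s}; {e, r^6, r^5s, r^11s}; {e, r^6, r^2s, r^8s}; {e, r^3, r^6, r^9}; … (7 in all).
So G has 7 subgroups of order 4.

7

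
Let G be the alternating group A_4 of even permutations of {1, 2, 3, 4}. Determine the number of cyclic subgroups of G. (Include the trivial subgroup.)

8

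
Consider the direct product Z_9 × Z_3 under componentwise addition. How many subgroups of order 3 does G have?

|G| = 27 and 3 | 27, so subgroups of order 3 are possible by Lagrange.
The subgroups of order 3 are: {(0,0), (0,1), (0,2)}; {(0,0), (3,0), (6,0)}; {(0,0), (3,1), (6,2)}; {(0,0), (3,2), (6,1)}.
So G has 4 subgroups of order 3.

4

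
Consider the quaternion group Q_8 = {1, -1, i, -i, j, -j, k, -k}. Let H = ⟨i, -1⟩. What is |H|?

4

|⟨i⟩| = 4 and |⟨-1⟩| = 2, so |H| is a multiple of lcm(4, 2) = 4 and divides |G| = 8.
Closing under the operation: H = {1, -1, i, -i}, so |H| = 4.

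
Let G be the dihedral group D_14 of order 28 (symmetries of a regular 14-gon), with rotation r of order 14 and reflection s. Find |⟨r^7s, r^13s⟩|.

14

|⟨r^7s⟩| = 2 and |⟨r^13s⟩| = 2, so |H| is a multiple of lcm(2, 2) = 2 and divides |G| = 28.
Closing under the operation: H = {e, r^2, r^4, r^6, r^8, r^10, r^12, rs, r^3s, r^5s, r^7s, r^9s, r^11s, r^13s}, so |H| = 14.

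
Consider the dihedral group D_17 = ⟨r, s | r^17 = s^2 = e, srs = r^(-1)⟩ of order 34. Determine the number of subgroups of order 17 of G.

1

|G| = 34 and 17 | 34, so subgroups of order 17 are possible by Lagrange.
The subgroups of order 17 are: {e, r, r^2, r^3, r^4, r^5, r^6, r^7, r^8, r^9, r^10, r^11, r^12, r^13, r^14, r^15, r^16}.
So G has 1 subgroup of order 17.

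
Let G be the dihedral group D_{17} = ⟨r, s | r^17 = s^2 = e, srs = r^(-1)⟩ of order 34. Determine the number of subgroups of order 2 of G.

|G| = 34 and 2 | 34, so subgroups of order 2 are possible by Lagrange.
The subgroups of order 2 are: {e, r^10s}; {e, r^11s}; {e, r^12s}; {e, r^13s}; … (17 in all).
So G has 17 subgroups of order 2.

17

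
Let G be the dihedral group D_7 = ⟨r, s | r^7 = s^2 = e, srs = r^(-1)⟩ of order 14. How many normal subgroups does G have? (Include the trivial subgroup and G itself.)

G has 10 subgroups. Checking conjugation-invariance by order — order 1: 1/1 normal; order 2: 0/7 normal; order 7: 1/1 normal; order 14: 1/1 normal.
Total normal subgroups: 3.

3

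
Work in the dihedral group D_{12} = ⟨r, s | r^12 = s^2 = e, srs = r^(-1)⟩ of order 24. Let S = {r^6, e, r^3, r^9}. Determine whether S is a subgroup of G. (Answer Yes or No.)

Yes

|S| = 4 divides |G| = 24, consistent with Lagrange.
S contains the identity, every element's inverse is in S, and S is closed under ·: it is a subgroup.
In fact S = ⟨r^9⟩.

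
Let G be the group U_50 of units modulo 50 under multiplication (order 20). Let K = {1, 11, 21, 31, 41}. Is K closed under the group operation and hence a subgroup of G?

Yes

|K| = 5 divides |G| = 20, consistent with Lagrange.
K contains the identity, every element's inverse is in K, and K is closed under ·: it is a subgroup.
In fact K = ⟨21⟩.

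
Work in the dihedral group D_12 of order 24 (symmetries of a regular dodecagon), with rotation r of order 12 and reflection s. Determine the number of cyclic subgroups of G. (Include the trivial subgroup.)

Group the elements of G by the cyclic subgroup they generate; each cyclic subgroup of order d accounts for φ(d) elements.
Cyclic subgroups by order — order 1: 1; order 2: 13; order 3: 1; order 4: 1; order 6: 1; order 12: 1.
Total: 18.

18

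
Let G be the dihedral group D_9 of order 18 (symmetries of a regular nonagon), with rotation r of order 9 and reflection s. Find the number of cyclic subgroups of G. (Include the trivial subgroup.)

Each element a generates a cyclic subgroup ⟨a⟩; distinct elements may generate the same one (a cyclic group of order d has φ(d) generators).
Cyclic subgroups by order — order 1: 1; order 2: 9; order 3: 1; order 9: 1.
Total: 12.

12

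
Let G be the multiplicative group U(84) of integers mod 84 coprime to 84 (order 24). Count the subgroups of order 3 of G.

1

|G| = 24 and 3 | 24, so subgroups of order 3 are possible by Lagrange.
The subgroups of order 3 are: {1, 25, 37}.
So G has 1 subgroup of order 3.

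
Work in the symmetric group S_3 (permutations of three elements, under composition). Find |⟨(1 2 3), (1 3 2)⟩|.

|⟨(1 2 3)⟩| = 3 and |⟨(1 3 2)⟩| = 3, so |H| is a multiple of lcm(3, 3) = 3 and divides |G| = 6.
Closing under the operation: H = {e, (1 2 3), (1 3 2)}, so |H| = 3.

3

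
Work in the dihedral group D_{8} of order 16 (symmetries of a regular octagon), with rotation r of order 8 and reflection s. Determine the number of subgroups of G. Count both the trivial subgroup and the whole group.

19

|G| = 16, so by Lagrange every subgroup order divides 16. Divisors: 1, 2, 4, 8, 16.
Subgroups by order — order 1: 1; order 2: 9; order 4: 5; order 8: 3; order 16: 1.
Total: 1 + 9 + 5 + 3 + 1 = 19.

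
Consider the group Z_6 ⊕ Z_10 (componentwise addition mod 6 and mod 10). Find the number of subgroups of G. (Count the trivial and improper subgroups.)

|G| = 60, so by Lagrange every subgroup order divides 60. Divisors: 1, 2, 3, 4, 5, 6, 10, 12, 15, 20, 30, 60.
Subgroups by order — order 1: 1; order 2: 3; order 3: 1; order 4: 1; order 5: 1; order 6: 3; order 10: 3; order 12: 1; order 15: 1; order 20: 1; order 30: 3; order 60: 1.
Total: 1 + 3 + 1 + 1 + 1 + 3 + 3 + 1 + 1 + 1 + 3 + 1 = 20.

20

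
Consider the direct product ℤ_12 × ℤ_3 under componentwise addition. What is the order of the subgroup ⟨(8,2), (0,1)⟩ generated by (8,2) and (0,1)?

|⟨(8,2)⟩| = 3 and |⟨(0,1)⟩| = 3, so |H| is a multiple of lcm(3, 3) = 3 and divides |G| = 36.
Closing under the operation: H = {(0,0), (0,1), (0,2), (4,0), (4,1), (4,2), (8,0), (8,1), (8,2)}, so |H| = 9.

9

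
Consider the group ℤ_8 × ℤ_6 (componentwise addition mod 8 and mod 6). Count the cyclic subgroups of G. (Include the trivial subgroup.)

A cyclic subgroup of order d is generated by each of its φ(d) elements of order d, so the cyclic subgroups of order d number (#elements of order d)/φ(d).
Cyclic subgroups by order — order 1: 1; order 2: 3; order 3: 1; order 4: 2; order 6: 3; order 8: 2; order 12: 2; order 24: 2.
Total: 16.

16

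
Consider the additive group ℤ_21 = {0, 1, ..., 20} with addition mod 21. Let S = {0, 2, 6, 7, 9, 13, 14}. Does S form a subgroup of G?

No

2 ∈ S but its inverse 19 ∉ S, so S is not a subgroup.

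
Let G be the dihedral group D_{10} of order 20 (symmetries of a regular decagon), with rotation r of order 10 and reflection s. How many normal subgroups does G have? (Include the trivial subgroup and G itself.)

7

G has 22 subgroups. Checking conjugation-invariance by order — order 1: 1/1 normal; order 2: 1/11 normal; order 4: 0/5 normal; order 5: 1/1 normal; order 10: 3/3 normal; order 20: 1/1 normal.
Total normal subgroups: 7.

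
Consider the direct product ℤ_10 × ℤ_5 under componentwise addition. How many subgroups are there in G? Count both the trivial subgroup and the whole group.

|G| = 50, so by Lagrange every subgroup order divides 50. Divisors: 1, 2, 5, 10, 25, 50.
Subgroups by order — order 1: 1; order 2: 1; order 5: 6; order 10: 6; order 25: 1; order 50: 1.
Total: 1 + 1 + 6 + 6 + 1 + 1 = 16.

16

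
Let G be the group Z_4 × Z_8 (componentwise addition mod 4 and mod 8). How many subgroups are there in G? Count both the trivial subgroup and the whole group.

|G| = 32, so by Lagrange every subgroup order divides 32. Divisors: 1, 2, 4, 8, 16, 32.
Subgroups by order — order 1: 1; order 2: 3; order 4: 7; order 8: 7; order 16: 3; order 32: 1.
Total: 1 + 3 + 7 + 7 + 3 + 1 = 22.

22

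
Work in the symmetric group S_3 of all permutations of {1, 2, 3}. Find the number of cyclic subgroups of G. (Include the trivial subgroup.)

5

Group the elements of G by the cyclic subgroup they generate; each cyclic subgroup of order d accounts for φ(d) elements.
Cyclic subgroups by order — order 1: 1; order 2: 3; order 3: 1.
Total: 5.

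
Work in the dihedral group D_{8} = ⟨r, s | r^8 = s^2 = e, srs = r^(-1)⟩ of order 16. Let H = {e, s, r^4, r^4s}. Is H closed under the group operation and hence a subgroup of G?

|H| = 4 divides |G| = 16, consistent with Lagrange.
H contains the identity, every element's inverse is in H, and H is closed under ·: it is a subgroup.

Yes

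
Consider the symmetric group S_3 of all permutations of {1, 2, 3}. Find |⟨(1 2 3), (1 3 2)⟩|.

|⟨(1 2 3)⟩| = 3 and |⟨(1 3 2)⟩| = 3, so |H| is a multiple of lcm(3, 3) = 3 and divides |G| = 6.
Closing under the operation: H = {e, (1 2 3), (1 3 2)}, so |H| = 3.

3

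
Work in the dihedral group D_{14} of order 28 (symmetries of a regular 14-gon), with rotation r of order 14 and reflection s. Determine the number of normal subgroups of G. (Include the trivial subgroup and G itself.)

7

G has 28 subgroups. Checking conjugation-invariance by order — order 1: 1/1 normal; order 2: 1/15 normal; order 4: 0/7 normal; order 7: 1/1 normal; order 14: 3/3 normal; order 28: 1/1 normal.
Total normal subgroups: 7.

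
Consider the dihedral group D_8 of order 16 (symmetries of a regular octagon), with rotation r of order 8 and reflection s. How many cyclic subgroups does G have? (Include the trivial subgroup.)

Each element a generates a cyclic subgroup ⟨a⟩; distinct elements may generate the same one (a cyclic group of order d has φ(d) generators).
Cyclic subgroups by order — order 1: 1; order 2: 9; order 4: 1; order 8: 1.
Total: 12.

12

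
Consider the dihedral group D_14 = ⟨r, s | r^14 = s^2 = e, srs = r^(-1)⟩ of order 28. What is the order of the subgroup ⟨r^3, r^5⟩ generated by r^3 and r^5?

14

|⟨r^3⟩| = 14 and |⟨r^5⟩| = 14, so |H| is a multiple of lcm(14, 14) = 14 and divides |G| = 28.
Closing under the operation: H = {e, r, r^2, r^3, r^4, r^5, r^6, r^7, r^8, r^9, r^10, r^11, r^12, r^13}, so |H| = 14.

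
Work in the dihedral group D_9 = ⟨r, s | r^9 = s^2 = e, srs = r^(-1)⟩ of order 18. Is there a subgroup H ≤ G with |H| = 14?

14 does not divide |G| = 18, so by Lagrange no subgroup of order 14 exists.

No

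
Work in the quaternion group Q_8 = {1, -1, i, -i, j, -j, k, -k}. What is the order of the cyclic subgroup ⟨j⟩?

Computing powers of j: the smallest k with (j)^k = e is k = 4.

4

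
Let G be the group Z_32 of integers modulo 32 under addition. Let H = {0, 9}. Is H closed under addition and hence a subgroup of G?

9 ∈ H but its inverse 23 ∉ H, so H is not a subgroup.

No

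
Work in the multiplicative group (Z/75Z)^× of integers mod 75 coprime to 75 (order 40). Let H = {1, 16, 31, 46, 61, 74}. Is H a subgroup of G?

|H| = 6 does not divide |G| = 40, so by Lagrange H is not a subgroup.

No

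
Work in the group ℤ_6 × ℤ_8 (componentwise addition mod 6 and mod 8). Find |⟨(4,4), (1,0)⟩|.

|⟨(4,4)⟩| = 6 and |⟨(1,0)⟩| = 6, so |H| is a multiple of lcm(6, 6) = 6 and divides |G| = 48.
Closing under the operation: H = {(0,0), (0,4), (1,0), (1,4), (2,0), (2,4), (3,0), (3,4), (4,0), (4,4), (5,0), (5,4)}, so |H| = 12.

12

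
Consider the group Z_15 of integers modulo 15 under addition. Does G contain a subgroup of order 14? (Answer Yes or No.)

No

14 does not divide |G| = 15, so by Lagrange no subgroup of order 14 exists.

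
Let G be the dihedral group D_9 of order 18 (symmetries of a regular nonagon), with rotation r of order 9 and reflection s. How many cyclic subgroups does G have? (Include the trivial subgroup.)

Group the elements of G by the cyclic subgroup they generate; each cyclic subgroup of order d accounts for φ(d) elements.
Cyclic subgroups by order — order 1: 1; order 2: 9; order 3: 1; order 9: 1.
Total: 12.

12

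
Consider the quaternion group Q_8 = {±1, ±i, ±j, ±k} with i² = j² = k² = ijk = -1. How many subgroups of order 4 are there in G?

|G| = 8 and 4 | 8, so subgroups of order 4 are possible by Lagrange.
The subgroups of order 4 are: {1, -1, i, -i}; {1, -1, j, -j}; {1, -1, k, -k}.
So G has 3 subgroups of order 4.

3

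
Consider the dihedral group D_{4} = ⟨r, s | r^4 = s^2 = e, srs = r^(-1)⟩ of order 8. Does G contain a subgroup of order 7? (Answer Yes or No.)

No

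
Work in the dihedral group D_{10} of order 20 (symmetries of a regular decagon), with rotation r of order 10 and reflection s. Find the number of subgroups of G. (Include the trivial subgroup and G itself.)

22

|G| = 20, so by Lagrange every subgroup order divides 20. Divisors: 1, 2, 4, 5, 10, 20.
Subgroups by order — order 1: 1; order 2: 11; order 4: 5; order 5: 1; order 10: 3; order 20: 1.
Total: 1 + 11 + 5 + 1 + 3 + 1 = 22.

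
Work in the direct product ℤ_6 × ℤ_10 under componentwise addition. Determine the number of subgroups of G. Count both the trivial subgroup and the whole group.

20

|G| = 60, so by Lagrange every subgroup order divides 60. Divisors: 1, 2, 3, 4, 5, 6, 10, 12, 15, 20, 30, 60.
Subgroups by order — order 1: 1; order 2: 3; order 3: 1; order 4: 1; order 5: 1; order 6: 3; order 10: 3; order 12: 1; order 15: 1; order 20: 1; order 30: 3; order 60: 1.
Total: 1 + 3 + 1 + 1 + 1 + 3 + 3 + 1 + 1 + 1 + 3 + 1 = 20.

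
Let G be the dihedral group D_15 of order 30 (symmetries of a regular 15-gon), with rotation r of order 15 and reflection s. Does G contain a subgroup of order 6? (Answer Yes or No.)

6 | 30. A subgroup of order 6 is {e, r^5, r^10, s, r^5s, r^10s}.

Yes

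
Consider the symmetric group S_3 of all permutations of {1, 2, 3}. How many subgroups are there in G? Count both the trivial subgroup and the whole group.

6

|G| = 6, so by Lagrange every subgroup order divides 6. Divisors: 1, 2, 3, 6.
Subgroups by order — order 1: 1; order 2: 3; order 3: 1; order 6: 1.
Total: 1 + 3 + 1 + 1 = 6.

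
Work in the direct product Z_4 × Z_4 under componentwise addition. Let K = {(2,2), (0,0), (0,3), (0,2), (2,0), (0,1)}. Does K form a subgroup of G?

No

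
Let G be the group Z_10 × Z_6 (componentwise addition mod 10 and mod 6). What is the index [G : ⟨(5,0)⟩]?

|⟨(5,0)⟩| = 2 and |G| = 60.
By Lagrange, [G : H] = |G|/|H| = 60/2 = 30.

30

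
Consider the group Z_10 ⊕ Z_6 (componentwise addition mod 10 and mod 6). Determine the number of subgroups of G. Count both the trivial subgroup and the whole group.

|G| = 60, so by Lagrange every subgroup order divides 60. Divisors: 1, 2, 3, 4, 5, 6, 10, 12, 15, 20, 30, 60.
Subgroups by order — order 1: 1; order 2: 3; order 3: 1; order 4: 1; order 5: 1; order 6: 3; order 10: 3; order 12: 1; order 15: 1; order 20: 1; order 30: 3; order 60: 1.
Total: 1 + 3 + 1 + 1 + 1 + 3 + 3 + 1 + 1 + 1 + 3 + 1 = 20.

20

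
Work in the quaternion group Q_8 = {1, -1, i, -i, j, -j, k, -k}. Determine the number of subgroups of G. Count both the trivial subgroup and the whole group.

6

|G| = 8, so by Lagrange every subgroup order divides 8. Divisors: 1, 2, 4, 8.
Subgroups by order — order 1: 1; order 2: 1; order 4: 3; order 8: 1.
Total: 1 + 1 + 3 + 1 = 6.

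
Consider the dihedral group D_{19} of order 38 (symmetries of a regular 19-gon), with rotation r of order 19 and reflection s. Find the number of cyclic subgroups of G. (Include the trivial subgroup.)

A cyclic subgroup of order d is generated by each of its φ(d) elements of order d, so the cyclic subgroups of order d number (#elements of order d)/φ(d).
Cyclic subgroups by order — order 1: 1; order 2: 19; order 19: 1.
Total: 21.

21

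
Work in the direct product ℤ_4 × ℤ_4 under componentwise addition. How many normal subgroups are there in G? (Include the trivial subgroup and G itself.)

15

G is abelian, so every subgroup is normal.
G has 15 subgroups in total, hence 15 normal subgroups.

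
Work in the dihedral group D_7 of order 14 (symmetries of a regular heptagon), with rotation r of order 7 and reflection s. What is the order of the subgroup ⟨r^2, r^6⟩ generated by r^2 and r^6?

|⟨r^2⟩| = 7 and |⟨r^6⟩| = 7, so |H| is a multiple of lcm(7, 7) = 7 and divides |G| = 14.
Closing under the operation: H = {e, r, r^2, r^3, r^4, r^5, r^6}, so |H| = 7.

7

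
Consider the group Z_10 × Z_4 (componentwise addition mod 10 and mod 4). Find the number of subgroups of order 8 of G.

|G| = 40 and 8 | 40, so subgroups of order 8 are possible by Lagrange.
The subgroups of order 8 are: {(0,0), (0,1), (0,2), (0,3), (5,0), (5,1), (5,2), (5,3)}.
So G has 1 subgroup of order 8.

1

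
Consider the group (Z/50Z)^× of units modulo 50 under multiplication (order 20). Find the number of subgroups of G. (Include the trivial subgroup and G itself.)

|G| = 20, so by Lagrange every subgroup order divides 20. Divisors: 1, 2, 4, 5, 10, 20.
Subgroups by order — order 1: 1; order 2: 1; order 4: 1; order 5: 1; order 10: 1; order 20: 1.
Total: 1 + 1 + 1 + 1 + 1 + 1 = 6.

6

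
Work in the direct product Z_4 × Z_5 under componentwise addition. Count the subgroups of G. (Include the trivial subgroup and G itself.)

6

|G| = 20, so by Lagrange every subgroup order divides 20. Divisors: 1, 2, 4, 5, 10, 20.
Subgroups by order — order 1: 1; order 2: 1; order 4: 1; order 5: 1; order 10: 1; order 20: 1.
Total: 1 + 1 + 1 + 1 + 1 + 1 = 6.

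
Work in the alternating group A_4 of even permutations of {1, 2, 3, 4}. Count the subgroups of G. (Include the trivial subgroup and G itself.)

10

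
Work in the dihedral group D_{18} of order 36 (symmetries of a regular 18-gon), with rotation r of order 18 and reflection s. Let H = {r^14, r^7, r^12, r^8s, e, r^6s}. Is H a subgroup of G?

No

r^12 ∈ H but its inverse r^6 ∉ H, so H is not a subgroup.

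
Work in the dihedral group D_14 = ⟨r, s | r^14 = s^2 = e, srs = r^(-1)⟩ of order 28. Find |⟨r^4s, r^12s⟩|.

|⟨r^4s⟩| = 2 and |⟨r^12s⟩| = 2, so |H| is a multiple of lcm(2, 2) = 2 and divides |G| = 28.
Closing under the operation: H = {e, r^2, r^4, r^6, r^8, r^10, r^12, s, r^2s, r^4s, r^6s, r^8s, r^10s, r^12s}, so |H| = 14.

14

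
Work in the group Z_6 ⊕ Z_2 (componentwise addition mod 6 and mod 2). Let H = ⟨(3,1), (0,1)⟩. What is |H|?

4

|⟨(3,1)⟩| = 2 and |⟨(0,1)⟩| = 2, so |H| is a multiple of lcm(2, 2) = 2 and divides |G| = 12.
Closing under the operation: H = {(0,0), (0,1), (3,0), (3,1)}, so |H| = 4.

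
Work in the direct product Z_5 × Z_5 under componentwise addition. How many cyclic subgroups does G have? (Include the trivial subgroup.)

7

Each element a generates a cyclic subgroup ⟨a⟩; distinct elements may generate the same one (a cyclic group of order d has φ(d) generators).
Cyclic subgroups by order — order 1: 1; order 5: 6.
Total: 7.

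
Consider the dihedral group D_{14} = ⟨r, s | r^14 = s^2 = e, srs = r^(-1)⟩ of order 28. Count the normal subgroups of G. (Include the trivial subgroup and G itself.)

7

G has 28 subgroups. Checking conjugation-invariance by order — order 1: 1/1 normal; order 2: 1/15 normal; order 4: 0/7 normal; order 7: 1/1 normal; order 14: 3/3 normal; order 28: 1/1 normal.
Total normal subgroups: 7.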